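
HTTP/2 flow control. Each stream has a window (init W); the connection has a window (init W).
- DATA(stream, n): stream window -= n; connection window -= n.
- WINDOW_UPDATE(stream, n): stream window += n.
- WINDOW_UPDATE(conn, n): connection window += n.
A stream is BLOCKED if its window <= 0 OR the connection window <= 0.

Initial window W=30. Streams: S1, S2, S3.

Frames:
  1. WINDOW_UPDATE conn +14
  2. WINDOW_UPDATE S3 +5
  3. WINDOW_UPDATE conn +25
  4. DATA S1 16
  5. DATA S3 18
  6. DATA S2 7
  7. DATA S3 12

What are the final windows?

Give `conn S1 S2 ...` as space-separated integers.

Op 1: conn=44 S1=30 S2=30 S3=30 blocked=[]
Op 2: conn=44 S1=30 S2=30 S3=35 blocked=[]
Op 3: conn=69 S1=30 S2=30 S3=35 blocked=[]
Op 4: conn=53 S1=14 S2=30 S3=35 blocked=[]
Op 5: conn=35 S1=14 S2=30 S3=17 blocked=[]
Op 6: conn=28 S1=14 S2=23 S3=17 blocked=[]
Op 7: conn=16 S1=14 S2=23 S3=5 blocked=[]

Answer: 16 14 23 5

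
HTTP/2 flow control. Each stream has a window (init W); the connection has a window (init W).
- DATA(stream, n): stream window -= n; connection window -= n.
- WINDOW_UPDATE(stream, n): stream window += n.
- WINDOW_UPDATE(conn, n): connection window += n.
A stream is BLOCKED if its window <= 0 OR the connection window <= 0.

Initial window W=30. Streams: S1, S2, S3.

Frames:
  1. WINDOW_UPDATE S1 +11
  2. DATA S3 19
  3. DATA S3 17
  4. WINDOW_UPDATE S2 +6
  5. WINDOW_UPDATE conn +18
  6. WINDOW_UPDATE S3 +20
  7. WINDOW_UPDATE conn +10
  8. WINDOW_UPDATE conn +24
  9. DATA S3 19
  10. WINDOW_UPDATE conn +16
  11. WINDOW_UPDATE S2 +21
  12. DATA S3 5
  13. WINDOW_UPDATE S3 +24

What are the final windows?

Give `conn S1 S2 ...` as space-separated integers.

Answer: 38 41 57 14

Derivation:
Op 1: conn=30 S1=41 S2=30 S3=30 blocked=[]
Op 2: conn=11 S1=41 S2=30 S3=11 blocked=[]
Op 3: conn=-6 S1=41 S2=30 S3=-6 blocked=[1, 2, 3]
Op 4: conn=-6 S1=41 S2=36 S3=-6 blocked=[1, 2, 3]
Op 5: conn=12 S1=41 S2=36 S3=-6 blocked=[3]
Op 6: conn=12 S1=41 S2=36 S3=14 blocked=[]
Op 7: conn=22 S1=41 S2=36 S3=14 blocked=[]
Op 8: conn=46 S1=41 S2=36 S3=14 blocked=[]
Op 9: conn=27 S1=41 S2=36 S3=-5 blocked=[3]
Op 10: conn=43 S1=41 S2=36 S3=-5 blocked=[3]
Op 11: conn=43 S1=41 S2=57 S3=-5 blocked=[3]
Op 12: conn=38 S1=41 S2=57 S3=-10 blocked=[3]
Op 13: conn=38 S1=41 S2=57 S3=14 blocked=[]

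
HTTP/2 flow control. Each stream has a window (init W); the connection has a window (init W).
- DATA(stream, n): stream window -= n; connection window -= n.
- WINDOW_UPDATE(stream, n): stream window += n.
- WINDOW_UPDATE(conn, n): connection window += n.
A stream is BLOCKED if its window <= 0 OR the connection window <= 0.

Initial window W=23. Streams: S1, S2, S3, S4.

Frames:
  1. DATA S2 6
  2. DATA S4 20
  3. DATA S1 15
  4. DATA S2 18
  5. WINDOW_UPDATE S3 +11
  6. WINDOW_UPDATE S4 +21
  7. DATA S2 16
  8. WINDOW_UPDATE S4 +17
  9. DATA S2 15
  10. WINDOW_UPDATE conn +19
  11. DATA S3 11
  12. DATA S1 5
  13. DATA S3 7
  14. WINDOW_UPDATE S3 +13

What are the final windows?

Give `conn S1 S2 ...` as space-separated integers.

Answer: -71 3 -32 29 41

Derivation:
Op 1: conn=17 S1=23 S2=17 S3=23 S4=23 blocked=[]
Op 2: conn=-3 S1=23 S2=17 S3=23 S4=3 blocked=[1, 2, 3, 4]
Op 3: conn=-18 S1=8 S2=17 S3=23 S4=3 blocked=[1, 2, 3, 4]
Op 4: conn=-36 S1=8 S2=-1 S3=23 S4=3 blocked=[1, 2, 3, 4]
Op 5: conn=-36 S1=8 S2=-1 S3=34 S4=3 blocked=[1, 2, 3, 4]
Op 6: conn=-36 S1=8 S2=-1 S3=34 S4=24 blocked=[1, 2, 3, 4]
Op 7: conn=-52 S1=8 S2=-17 S3=34 S4=24 blocked=[1, 2, 3, 4]
Op 8: conn=-52 S1=8 S2=-17 S3=34 S4=41 blocked=[1, 2, 3, 4]
Op 9: conn=-67 S1=8 S2=-32 S3=34 S4=41 blocked=[1, 2, 3, 4]
Op 10: conn=-48 S1=8 S2=-32 S3=34 S4=41 blocked=[1, 2, 3, 4]
Op 11: conn=-59 S1=8 S2=-32 S3=23 S4=41 blocked=[1, 2, 3, 4]
Op 12: conn=-64 S1=3 S2=-32 S3=23 S4=41 blocked=[1, 2, 3, 4]
Op 13: conn=-71 S1=3 S2=-32 S3=16 S4=41 blocked=[1, 2, 3, 4]
Op 14: conn=-71 S1=3 S2=-32 S3=29 S4=41 blocked=[1, 2, 3, 4]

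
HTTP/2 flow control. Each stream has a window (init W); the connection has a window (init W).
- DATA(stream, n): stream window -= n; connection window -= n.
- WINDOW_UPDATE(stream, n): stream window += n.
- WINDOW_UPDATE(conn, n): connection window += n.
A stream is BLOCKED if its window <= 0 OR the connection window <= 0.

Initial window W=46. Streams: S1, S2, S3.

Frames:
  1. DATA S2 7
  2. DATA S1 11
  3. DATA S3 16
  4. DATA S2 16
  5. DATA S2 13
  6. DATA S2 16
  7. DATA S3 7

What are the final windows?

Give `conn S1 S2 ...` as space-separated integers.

Answer: -40 35 -6 23

Derivation:
Op 1: conn=39 S1=46 S2=39 S3=46 blocked=[]
Op 2: conn=28 S1=35 S2=39 S3=46 blocked=[]
Op 3: conn=12 S1=35 S2=39 S3=30 blocked=[]
Op 4: conn=-4 S1=35 S2=23 S3=30 blocked=[1, 2, 3]
Op 5: conn=-17 S1=35 S2=10 S3=30 blocked=[1, 2, 3]
Op 6: conn=-33 S1=35 S2=-6 S3=30 blocked=[1, 2, 3]
Op 7: conn=-40 S1=35 S2=-6 S3=23 blocked=[1, 2, 3]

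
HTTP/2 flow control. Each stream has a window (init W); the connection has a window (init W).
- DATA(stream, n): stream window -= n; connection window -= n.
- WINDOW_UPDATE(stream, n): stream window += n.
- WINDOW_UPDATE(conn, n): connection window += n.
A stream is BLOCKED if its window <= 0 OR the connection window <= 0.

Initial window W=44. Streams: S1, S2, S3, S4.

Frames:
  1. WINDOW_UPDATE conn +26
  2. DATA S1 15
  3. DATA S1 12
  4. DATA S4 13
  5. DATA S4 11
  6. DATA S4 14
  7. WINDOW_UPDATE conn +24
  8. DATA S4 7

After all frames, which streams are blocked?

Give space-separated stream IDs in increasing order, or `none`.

Answer: S4

Derivation:
Op 1: conn=70 S1=44 S2=44 S3=44 S4=44 blocked=[]
Op 2: conn=55 S1=29 S2=44 S3=44 S4=44 blocked=[]
Op 3: conn=43 S1=17 S2=44 S3=44 S4=44 blocked=[]
Op 4: conn=30 S1=17 S2=44 S3=44 S4=31 blocked=[]
Op 5: conn=19 S1=17 S2=44 S3=44 S4=20 blocked=[]
Op 6: conn=5 S1=17 S2=44 S3=44 S4=6 blocked=[]
Op 7: conn=29 S1=17 S2=44 S3=44 S4=6 blocked=[]
Op 8: conn=22 S1=17 S2=44 S3=44 S4=-1 blocked=[4]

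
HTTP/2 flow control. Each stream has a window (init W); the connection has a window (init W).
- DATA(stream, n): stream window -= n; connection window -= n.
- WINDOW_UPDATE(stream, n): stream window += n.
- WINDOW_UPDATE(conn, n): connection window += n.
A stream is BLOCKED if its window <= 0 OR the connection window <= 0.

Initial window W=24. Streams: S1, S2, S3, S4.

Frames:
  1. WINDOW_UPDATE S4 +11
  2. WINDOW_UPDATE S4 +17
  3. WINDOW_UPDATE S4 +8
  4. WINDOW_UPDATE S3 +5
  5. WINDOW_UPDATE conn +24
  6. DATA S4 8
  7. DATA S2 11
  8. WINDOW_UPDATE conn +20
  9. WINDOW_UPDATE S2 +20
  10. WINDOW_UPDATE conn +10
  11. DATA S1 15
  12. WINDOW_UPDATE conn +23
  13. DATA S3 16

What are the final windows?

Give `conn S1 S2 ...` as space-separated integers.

Answer: 51 9 33 13 52

Derivation:
Op 1: conn=24 S1=24 S2=24 S3=24 S4=35 blocked=[]
Op 2: conn=24 S1=24 S2=24 S3=24 S4=52 blocked=[]
Op 3: conn=24 S1=24 S2=24 S3=24 S4=60 blocked=[]
Op 4: conn=24 S1=24 S2=24 S3=29 S4=60 blocked=[]
Op 5: conn=48 S1=24 S2=24 S3=29 S4=60 blocked=[]
Op 6: conn=40 S1=24 S2=24 S3=29 S4=52 blocked=[]
Op 7: conn=29 S1=24 S2=13 S3=29 S4=52 blocked=[]
Op 8: conn=49 S1=24 S2=13 S3=29 S4=52 blocked=[]
Op 9: conn=49 S1=24 S2=33 S3=29 S4=52 blocked=[]
Op 10: conn=59 S1=24 S2=33 S3=29 S4=52 blocked=[]
Op 11: conn=44 S1=9 S2=33 S3=29 S4=52 blocked=[]
Op 12: conn=67 S1=9 S2=33 S3=29 S4=52 blocked=[]
Op 13: conn=51 S1=9 S2=33 S3=13 S4=52 blocked=[]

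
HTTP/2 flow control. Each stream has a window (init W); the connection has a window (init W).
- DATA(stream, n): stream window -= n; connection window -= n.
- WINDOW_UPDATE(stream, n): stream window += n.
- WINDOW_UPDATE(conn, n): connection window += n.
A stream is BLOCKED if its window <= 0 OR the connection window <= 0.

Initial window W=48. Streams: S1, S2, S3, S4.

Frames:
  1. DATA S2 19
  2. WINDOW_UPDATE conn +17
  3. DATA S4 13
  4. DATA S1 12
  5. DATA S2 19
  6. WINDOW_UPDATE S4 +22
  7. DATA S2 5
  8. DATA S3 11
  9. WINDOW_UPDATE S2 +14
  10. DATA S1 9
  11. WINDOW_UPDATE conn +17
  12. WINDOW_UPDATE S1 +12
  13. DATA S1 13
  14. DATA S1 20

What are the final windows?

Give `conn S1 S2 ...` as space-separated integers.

Op 1: conn=29 S1=48 S2=29 S3=48 S4=48 blocked=[]
Op 2: conn=46 S1=48 S2=29 S3=48 S4=48 blocked=[]
Op 3: conn=33 S1=48 S2=29 S3=48 S4=35 blocked=[]
Op 4: conn=21 S1=36 S2=29 S3=48 S4=35 blocked=[]
Op 5: conn=2 S1=36 S2=10 S3=48 S4=35 blocked=[]
Op 6: conn=2 S1=36 S2=10 S3=48 S4=57 blocked=[]
Op 7: conn=-3 S1=36 S2=5 S3=48 S4=57 blocked=[1, 2, 3, 4]
Op 8: conn=-14 S1=36 S2=5 S3=37 S4=57 blocked=[1, 2, 3, 4]
Op 9: conn=-14 S1=36 S2=19 S3=37 S4=57 blocked=[1, 2, 3, 4]
Op 10: conn=-23 S1=27 S2=19 S3=37 S4=57 blocked=[1, 2, 3, 4]
Op 11: conn=-6 S1=27 S2=19 S3=37 S4=57 blocked=[1, 2, 3, 4]
Op 12: conn=-6 S1=39 S2=19 S3=37 S4=57 blocked=[1, 2, 3, 4]
Op 13: conn=-19 S1=26 S2=19 S3=37 S4=57 blocked=[1, 2, 3, 4]
Op 14: conn=-39 S1=6 S2=19 S3=37 S4=57 blocked=[1, 2, 3, 4]

Answer: -39 6 19 37 57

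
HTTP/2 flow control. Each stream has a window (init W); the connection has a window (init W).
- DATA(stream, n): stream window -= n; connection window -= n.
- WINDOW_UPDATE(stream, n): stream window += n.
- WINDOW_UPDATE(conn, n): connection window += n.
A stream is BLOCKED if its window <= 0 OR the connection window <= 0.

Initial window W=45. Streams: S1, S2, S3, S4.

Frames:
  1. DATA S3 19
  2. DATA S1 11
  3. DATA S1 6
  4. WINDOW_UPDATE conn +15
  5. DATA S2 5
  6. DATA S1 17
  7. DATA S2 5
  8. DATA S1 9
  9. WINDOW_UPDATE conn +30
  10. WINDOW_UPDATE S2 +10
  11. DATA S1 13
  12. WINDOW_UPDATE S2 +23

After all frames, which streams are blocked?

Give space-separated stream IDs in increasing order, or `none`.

Op 1: conn=26 S1=45 S2=45 S3=26 S4=45 blocked=[]
Op 2: conn=15 S1=34 S2=45 S3=26 S4=45 blocked=[]
Op 3: conn=9 S1=28 S2=45 S3=26 S4=45 blocked=[]
Op 4: conn=24 S1=28 S2=45 S3=26 S4=45 blocked=[]
Op 5: conn=19 S1=28 S2=40 S3=26 S4=45 blocked=[]
Op 6: conn=2 S1=11 S2=40 S3=26 S4=45 blocked=[]
Op 7: conn=-3 S1=11 S2=35 S3=26 S4=45 blocked=[1, 2, 3, 4]
Op 8: conn=-12 S1=2 S2=35 S3=26 S4=45 blocked=[1, 2, 3, 4]
Op 9: conn=18 S1=2 S2=35 S3=26 S4=45 blocked=[]
Op 10: conn=18 S1=2 S2=45 S3=26 S4=45 blocked=[]
Op 11: conn=5 S1=-11 S2=45 S3=26 S4=45 blocked=[1]
Op 12: conn=5 S1=-11 S2=68 S3=26 S4=45 blocked=[1]

Answer: S1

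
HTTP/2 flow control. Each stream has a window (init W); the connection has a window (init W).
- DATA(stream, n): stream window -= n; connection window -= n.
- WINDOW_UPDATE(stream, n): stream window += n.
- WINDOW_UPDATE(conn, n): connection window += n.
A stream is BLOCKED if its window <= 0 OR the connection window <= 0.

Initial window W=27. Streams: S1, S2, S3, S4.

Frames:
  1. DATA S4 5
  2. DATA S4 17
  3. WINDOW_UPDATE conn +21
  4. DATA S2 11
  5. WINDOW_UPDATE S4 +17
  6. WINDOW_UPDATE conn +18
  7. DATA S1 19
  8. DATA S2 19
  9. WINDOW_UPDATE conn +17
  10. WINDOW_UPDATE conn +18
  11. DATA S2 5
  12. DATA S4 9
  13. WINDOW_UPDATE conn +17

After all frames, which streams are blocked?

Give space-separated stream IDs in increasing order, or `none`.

Answer: S2

Derivation:
Op 1: conn=22 S1=27 S2=27 S3=27 S4=22 blocked=[]
Op 2: conn=5 S1=27 S2=27 S3=27 S4=5 blocked=[]
Op 3: conn=26 S1=27 S2=27 S3=27 S4=5 blocked=[]
Op 4: conn=15 S1=27 S2=16 S3=27 S4=5 blocked=[]
Op 5: conn=15 S1=27 S2=16 S3=27 S4=22 blocked=[]
Op 6: conn=33 S1=27 S2=16 S3=27 S4=22 blocked=[]
Op 7: conn=14 S1=8 S2=16 S3=27 S4=22 blocked=[]
Op 8: conn=-5 S1=8 S2=-3 S3=27 S4=22 blocked=[1, 2, 3, 4]
Op 9: conn=12 S1=8 S2=-3 S3=27 S4=22 blocked=[2]
Op 10: conn=30 S1=8 S2=-3 S3=27 S4=22 blocked=[2]
Op 11: conn=25 S1=8 S2=-8 S3=27 S4=22 blocked=[2]
Op 12: conn=16 S1=8 S2=-8 S3=27 S4=13 blocked=[2]
Op 13: conn=33 S1=8 S2=-8 S3=27 S4=13 blocked=[2]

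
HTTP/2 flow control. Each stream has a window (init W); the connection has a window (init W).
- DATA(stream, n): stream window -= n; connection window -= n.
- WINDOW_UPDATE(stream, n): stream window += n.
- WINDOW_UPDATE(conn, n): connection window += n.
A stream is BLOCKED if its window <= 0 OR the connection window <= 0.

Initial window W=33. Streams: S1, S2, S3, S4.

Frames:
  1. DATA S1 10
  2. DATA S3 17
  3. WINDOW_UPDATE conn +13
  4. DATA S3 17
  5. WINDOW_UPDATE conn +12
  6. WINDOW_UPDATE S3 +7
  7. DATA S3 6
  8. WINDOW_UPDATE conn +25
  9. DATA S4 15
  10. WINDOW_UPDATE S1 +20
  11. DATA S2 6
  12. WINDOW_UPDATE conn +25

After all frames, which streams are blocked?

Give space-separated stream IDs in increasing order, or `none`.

Answer: S3

Derivation:
Op 1: conn=23 S1=23 S2=33 S3=33 S4=33 blocked=[]
Op 2: conn=6 S1=23 S2=33 S3=16 S4=33 blocked=[]
Op 3: conn=19 S1=23 S2=33 S3=16 S4=33 blocked=[]
Op 4: conn=2 S1=23 S2=33 S3=-1 S4=33 blocked=[3]
Op 5: conn=14 S1=23 S2=33 S3=-1 S4=33 blocked=[3]
Op 6: conn=14 S1=23 S2=33 S3=6 S4=33 blocked=[]
Op 7: conn=8 S1=23 S2=33 S3=0 S4=33 blocked=[3]
Op 8: conn=33 S1=23 S2=33 S3=0 S4=33 blocked=[3]
Op 9: conn=18 S1=23 S2=33 S3=0 S4=18 blocked=[3]
Op 10: conn=18 S1=43 S2=33 S3=0 S4=18 blocked=[3]
Op 11: conn=12 S1=43 S2=27 S3=0 S4=18 blocked=[3]
Op 12: conn=37 S1=43 S2=27 S3=0 S4=18 blocked=[3]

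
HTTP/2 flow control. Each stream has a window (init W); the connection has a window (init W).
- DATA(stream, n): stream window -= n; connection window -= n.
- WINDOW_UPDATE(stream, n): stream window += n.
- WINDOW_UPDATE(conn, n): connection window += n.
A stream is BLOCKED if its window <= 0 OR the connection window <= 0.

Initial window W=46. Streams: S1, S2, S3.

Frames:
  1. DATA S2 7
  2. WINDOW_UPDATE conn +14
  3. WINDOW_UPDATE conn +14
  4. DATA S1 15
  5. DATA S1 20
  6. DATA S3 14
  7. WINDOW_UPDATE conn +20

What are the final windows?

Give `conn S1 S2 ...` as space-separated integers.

Op 1: conn=39 S1=46 S2=39 S3=46 blocked=[]
Op 2: conn=53 S1=46 S2=39 S3=46 blocked=[]
Op 3: conn=67 S1=46 S2=39 S3=46 blocked=[]
Op 4: conn=52 S1=31 S2=39 S3=46 blocked=[]
Op 5: conn=32 S1=11 S2=39 S3=46 blocked=[]
Op 6: conn=18 S1=11 S2=39 S3=32 blocked=[]
Op 7: conn=38 S1=11 S2=39 S3=32 blocked=[]

Answer: 38 11 39 32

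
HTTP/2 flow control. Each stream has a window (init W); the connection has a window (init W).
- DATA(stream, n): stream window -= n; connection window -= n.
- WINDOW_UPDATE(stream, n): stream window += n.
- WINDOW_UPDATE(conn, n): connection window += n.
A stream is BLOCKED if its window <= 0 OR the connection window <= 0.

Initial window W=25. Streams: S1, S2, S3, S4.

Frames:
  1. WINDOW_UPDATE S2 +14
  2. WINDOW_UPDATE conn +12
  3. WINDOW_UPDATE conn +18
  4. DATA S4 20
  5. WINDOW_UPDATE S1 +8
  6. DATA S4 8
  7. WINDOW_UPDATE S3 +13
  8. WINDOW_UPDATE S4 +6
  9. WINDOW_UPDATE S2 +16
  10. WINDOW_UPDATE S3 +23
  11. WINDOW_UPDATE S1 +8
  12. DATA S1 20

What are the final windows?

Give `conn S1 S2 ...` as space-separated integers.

Op 1: conn=25 S1=25 S2=39 S3=25 S4=25 blocked=[]
Op 2: conn=37 S1=25 S2=39 S3=25 S4=25 blocked=[]
Op 3: conn=55 S1=25 S2=39 S3=25 S4=25 blocked=[]
Op 4: conn=35 S1=25 S2=39 S3=25 S4=5 blocked=[]
Op 5: conn=35 S1=33 S2=39 S3=25 S4=5 blocked=[]
Op 6: conn=27 S1=33 S2=39 S3=25 S4=-3 blocked=[4]
Op 7: conn=27 S1=33 S2=39 S3=38 S4=-3 blocked=[4]
Op 8: conn=27 S1=33 S2=39 S3=38 S4=3 blocked=[]
Op 9: conn=27 S1=33 S2=55 S3=38 S4=3 blocked=[]
Op 10: conn=27 S1=33 S2=55 S3=61 S4=3 blocked=[]
Op 11: conn=27 S1=41 S2=55 S3=61 S4=3 blocked=[]
Op 12: conn=7 S1=21 S2=55 S3=61 S4=3 blocked=[]

Answer: 7 21 55 61 3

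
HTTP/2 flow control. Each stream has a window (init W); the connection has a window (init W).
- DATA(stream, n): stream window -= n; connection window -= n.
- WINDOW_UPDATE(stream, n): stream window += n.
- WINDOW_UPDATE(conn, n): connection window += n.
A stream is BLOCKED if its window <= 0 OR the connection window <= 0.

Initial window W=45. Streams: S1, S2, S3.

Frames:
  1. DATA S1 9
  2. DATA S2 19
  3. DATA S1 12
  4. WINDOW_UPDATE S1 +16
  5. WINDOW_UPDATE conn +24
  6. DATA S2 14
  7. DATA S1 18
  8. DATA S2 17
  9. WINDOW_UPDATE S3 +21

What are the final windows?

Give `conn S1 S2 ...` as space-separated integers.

Op 1: conn=36 S1=36 S2=45 S3=45 blocked=[]
Op 2: conn=17 S1=36 S2=26 S3=45 blocked=[]
Op 3: conn=5 S1=24 S2=26 S3=45 blocked=[]
Op 4: conn=5 S1=40 S2=26 S3=45 blocked=[]
Op 5: conn=29 S1=40 S2=26 S3=45 blocked=[]
Op 6: conn=15 S1=40 S2=12 S3=45 blocked=[]
Op 7: conn=-3 S1=22 S2=12 S3=45 blocked=[1, 2, 3]
Op 8: conn=-20 S1=22 S2=-5 S3=45 blocked=[1, 2, 3]
Op 9: conn=-20 S1=22 S2=-5 S3=66 blocked=[1, 2, 3]

Answer: -20 22 -5 66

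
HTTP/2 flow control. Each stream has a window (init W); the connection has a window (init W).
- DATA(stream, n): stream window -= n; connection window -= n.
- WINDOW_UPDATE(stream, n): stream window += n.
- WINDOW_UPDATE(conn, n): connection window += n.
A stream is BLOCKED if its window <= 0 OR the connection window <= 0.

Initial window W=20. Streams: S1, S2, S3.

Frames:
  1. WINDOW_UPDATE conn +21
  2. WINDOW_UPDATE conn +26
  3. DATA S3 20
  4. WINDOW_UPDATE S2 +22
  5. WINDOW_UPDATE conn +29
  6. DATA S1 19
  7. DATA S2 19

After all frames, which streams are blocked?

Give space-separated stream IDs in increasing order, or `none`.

Op 1: conn=41 S1=20 S2=20 S3=20 blocked=[]
Op 2: conn=67 S1=20 S2=20 S3=20 blocked=[]
Op 3: conn=47 S1=20 S2=20 S3=0 blocked=[3]
Op 4: conn=47 S1=20 S2=42 S3=0 blocked=[3]
Op 5: conn=76 S1=20 S2=42 S3=0 blocked=[3]
Op 6: conn=57 S1=1 S2=42 S3=0 blocked=[3]
Op 7: conn=38 S1=1 S2=23 S3=0 blocked=[3]

Answer: S3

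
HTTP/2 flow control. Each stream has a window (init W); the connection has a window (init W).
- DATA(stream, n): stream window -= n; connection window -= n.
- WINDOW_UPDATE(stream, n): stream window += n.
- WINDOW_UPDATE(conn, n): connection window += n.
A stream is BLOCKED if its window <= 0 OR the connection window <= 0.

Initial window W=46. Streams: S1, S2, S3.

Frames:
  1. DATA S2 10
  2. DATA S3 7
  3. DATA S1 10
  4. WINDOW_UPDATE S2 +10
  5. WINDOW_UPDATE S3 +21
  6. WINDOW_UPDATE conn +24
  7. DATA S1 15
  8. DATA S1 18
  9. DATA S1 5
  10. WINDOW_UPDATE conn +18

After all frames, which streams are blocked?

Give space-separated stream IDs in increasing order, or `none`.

Op 1: conn=36 S1=46 S2=36 S3=46 blocked=[]
Op 2: conn=29 S1=46 S2=36 S3=39 blocked=[]
Op 3: conn=19 S1=36 S2=36 S3=39 blocked=[]
Op 4: conn=19 S1=36 S2=46 S3=39 blocked=[]
Op 5: conn=19 S1=36 S2=46 S3=60 blocked=[]
Op 6: conn=43 S1=36 S2=46 S3=60 blocked=[]
Op 7: conn=28 S1=21 S2=46 S3=60 blocked=[]
Op 8: conn=10 S1=3 S2=46 S3=60 blocked=[]
Op 9: conn=5 S1=-2 S2=46 S3=60 blocked=[1]
Op 10: conn=23 S1=-2 S2=46 S3=60 blocked=[1]

Answer: S1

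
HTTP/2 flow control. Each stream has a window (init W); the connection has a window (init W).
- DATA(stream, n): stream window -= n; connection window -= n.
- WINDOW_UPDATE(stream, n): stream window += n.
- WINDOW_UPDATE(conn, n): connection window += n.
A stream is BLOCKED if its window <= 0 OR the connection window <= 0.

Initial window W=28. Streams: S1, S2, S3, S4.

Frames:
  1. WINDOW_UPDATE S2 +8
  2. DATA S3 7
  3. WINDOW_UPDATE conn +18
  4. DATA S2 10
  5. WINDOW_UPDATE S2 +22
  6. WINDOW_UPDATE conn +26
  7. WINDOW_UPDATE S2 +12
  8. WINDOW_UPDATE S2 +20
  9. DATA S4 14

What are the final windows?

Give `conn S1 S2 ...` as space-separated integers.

Op 1: conn=28 S1=28 S2=36 S3=28 S4=28 blocked=[]
Op 2: conn=21 S1=28 S2=36 S3=21 S4=28 blocked=[]
Op 3: conn=39 S1=28 S2=36 S3=21 S4=28 blocked=[]
Op 4: conn=29 S1=28 S2=26 S3=21 S4=28 blocked=[]
Op 5: conn=29 S1=28 S2=48 S3=21 S4=28 blocked=[]
Op 6: conn=55 S1=28 S2=48 S3=21 S4=28 blocked=[]
Op 7: conn=55 S1=28 S2=60 S3=21 S4=28 blocked=[]
Op 8: conn=55 S1=28 S2=80 S3=21 S4=28 blocked=[]
Op 9: conn=41 S1=28 S2=80 S3=21 S4=14 blocked=[]

Answer: 41 28 80 21 14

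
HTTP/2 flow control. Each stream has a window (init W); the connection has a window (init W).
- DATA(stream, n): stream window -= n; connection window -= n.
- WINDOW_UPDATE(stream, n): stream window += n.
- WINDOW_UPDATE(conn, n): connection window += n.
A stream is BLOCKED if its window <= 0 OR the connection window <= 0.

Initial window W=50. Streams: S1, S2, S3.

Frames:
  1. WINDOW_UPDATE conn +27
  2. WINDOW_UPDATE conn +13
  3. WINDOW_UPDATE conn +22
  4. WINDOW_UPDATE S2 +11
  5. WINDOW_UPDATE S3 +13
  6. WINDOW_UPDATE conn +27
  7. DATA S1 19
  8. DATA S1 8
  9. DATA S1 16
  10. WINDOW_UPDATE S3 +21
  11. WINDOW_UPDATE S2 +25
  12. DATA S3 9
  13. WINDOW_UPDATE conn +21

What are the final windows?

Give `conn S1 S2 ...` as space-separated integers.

Op 1: conn=77 S1=50 S2=50 S3=50 blocked=[]
Op 2: conn=90 S1=50 S2=50 S3=50 blocked=[]
Op 3: conn=112 S1=50 S2=50 S3=50 blocked=[]
Op 4: conn=112 S1=50 S2=61 S3=50 blocked=[]
Op 5: conn=112 S1=50 S2=61 S3=63 blocked=[]
Op 6: conn=139 S1=50 S2=61 S3=63 blocked=[]
Op 7: conn=120 S1=31 S2=61 S3=63 blocked=[]
Op 8: conn=112 S1=23 S2=61 S3=63 blocked=[]
Op 9: conn=96 S1=7 S2=61 S3=63 blocked=[]
Op 10: conn=96 S1=7 S2=61 S3=84 blocked=[]
Op 11: conn=96 S1=7 S2=86 S3=84 blocked=[]
Op 12: conn=87 S1=7 S2=86 S3=75 blocked=[]
Op 13: conn=108 S1=7 S2=86 S3=75 blocked=[]

Answer: 108 7 86 75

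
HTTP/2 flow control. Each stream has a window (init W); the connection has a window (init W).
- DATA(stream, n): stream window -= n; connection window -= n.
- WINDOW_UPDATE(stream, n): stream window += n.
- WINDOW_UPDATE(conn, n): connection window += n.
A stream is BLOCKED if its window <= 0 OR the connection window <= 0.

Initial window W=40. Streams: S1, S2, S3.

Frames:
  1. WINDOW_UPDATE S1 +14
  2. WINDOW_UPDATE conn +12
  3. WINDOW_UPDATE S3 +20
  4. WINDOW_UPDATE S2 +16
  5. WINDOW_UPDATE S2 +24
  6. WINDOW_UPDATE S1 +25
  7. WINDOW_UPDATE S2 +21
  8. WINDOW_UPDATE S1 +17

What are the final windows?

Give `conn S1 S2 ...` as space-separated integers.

Op 1: conn=40 S1=54 S2=40 S3=40 blocked=[]
Op 2: conn=52 S1=54 S2=40 S3=40 blocked=[]
Op 3: conn=52 S1=54 S2=40 S3=60 blocked=[]
Op 4: conn=52 S1=54 S2=56 S3=60 blocked=[]
Op 5: conn=52 S1=54 S2=80 S3=60 blocked=[]
Op 6: conn=52 S1=79 S2=80 S3=60 blocked=[]
Op 7: conn=52 S1=79 S2=101 S3=60 blocked=[]
Op 8: conn=52 S1=96 S2=101 S3=60 blocked=[]

Answer: 52 96 101 60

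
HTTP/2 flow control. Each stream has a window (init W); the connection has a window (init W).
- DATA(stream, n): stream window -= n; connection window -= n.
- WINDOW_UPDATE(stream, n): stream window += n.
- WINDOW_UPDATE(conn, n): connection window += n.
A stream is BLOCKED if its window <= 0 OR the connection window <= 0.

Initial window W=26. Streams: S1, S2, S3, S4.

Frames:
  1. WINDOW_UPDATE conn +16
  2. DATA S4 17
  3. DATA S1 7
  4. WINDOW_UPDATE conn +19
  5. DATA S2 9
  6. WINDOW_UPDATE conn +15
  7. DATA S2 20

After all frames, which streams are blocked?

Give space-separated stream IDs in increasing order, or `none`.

Answer: S2

Derivation:
Op 1: conn=42 S1=26 S2=26 S3=26 S4=26 blocked=[]
Op 2: conn=25 S1=26 S2=26 S3=26 S4=9 blocked=[]
Op 3: conn=18 S1=19 S2=26 S3=26 S4=9 blocked=[]
Op 4: conn=37 S1=19 S2=26 S3=26 S4=9 blocked=[]
Op 5: conn=28 S1=19 S2=17 S3=26 S4=9 blocked=[]
Op 6: conn=43 S1=19 S2=17 S3=26 S4=9 blocked=[]
Op 7: conn=23 S1=19 S2=-3 S3=26 S4=9 blocked=[2]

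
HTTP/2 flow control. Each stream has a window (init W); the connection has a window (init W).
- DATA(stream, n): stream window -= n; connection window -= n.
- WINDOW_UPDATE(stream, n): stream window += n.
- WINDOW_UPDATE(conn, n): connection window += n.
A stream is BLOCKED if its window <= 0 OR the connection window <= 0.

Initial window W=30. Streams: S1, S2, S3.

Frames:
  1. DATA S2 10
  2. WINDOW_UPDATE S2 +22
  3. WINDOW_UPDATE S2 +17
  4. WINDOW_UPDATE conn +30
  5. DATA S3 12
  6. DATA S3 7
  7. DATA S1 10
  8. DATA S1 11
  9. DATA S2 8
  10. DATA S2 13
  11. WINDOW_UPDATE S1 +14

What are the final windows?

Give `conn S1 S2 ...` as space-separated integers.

Answer: -11 23 38 11

Derivation:
Op 1: conn=20 S1=30 S2=20 S3=30 blocked=[]
Op 2: conn=20 S1=30 S2=42 S3=30 blocked=[]
Op 3: conn=20 S1=30 S2=59 S3=30 blocked=[]
Op 4: conn=50 S1=30 S2=59 S3=30 blocked=[]
Op 5: conn=38 S1=30 S2=59 S3=18 blocked=[]
Op 6: conn=31 S1=30 S2=59 S3=11 blocked=[]
Op 7: conn=21 S1=20 S2=59 S3=11 blocked=[]
Op 8: conn=10 S1=9 S2=59 S3=11 blocked=[]
Op 9: conn=2 S1=9 S2=51 S3=11 blocked=[]
Op 10: conn=-11 S1=9 S2=38 S3=11 blocked=[1, 2, 3]
Op 11: conn=-11 S1=23 S2=38 S3=11 blocked=[1, 2, 3]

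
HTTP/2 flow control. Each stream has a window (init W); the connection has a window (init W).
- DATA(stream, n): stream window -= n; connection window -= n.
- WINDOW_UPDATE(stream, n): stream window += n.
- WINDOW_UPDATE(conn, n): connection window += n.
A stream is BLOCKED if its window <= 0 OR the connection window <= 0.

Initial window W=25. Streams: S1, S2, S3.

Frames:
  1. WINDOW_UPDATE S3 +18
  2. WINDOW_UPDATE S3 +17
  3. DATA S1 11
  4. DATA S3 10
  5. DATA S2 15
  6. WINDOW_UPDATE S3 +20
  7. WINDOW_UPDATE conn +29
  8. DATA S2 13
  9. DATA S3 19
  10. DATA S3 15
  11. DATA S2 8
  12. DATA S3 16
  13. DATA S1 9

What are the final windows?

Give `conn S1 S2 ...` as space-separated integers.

Answer: -62 5 -11 20

Derivation:
Op 1: conn=25 S1=25 S2=25 S3=43 blocked=[]
Op 2: conn=25 S1=25 S2=25 S3=60 blocked=[]
Op 3: conn=14 S1=14 S2=25 S3=60 blocked=[]
Op 4: conn=4 S1=14 S2=25 S3=50 blocked=[]
Op 5: conn=-11 S1=14 S2=10 S3=50 blocked=[1, 2, 3]
Op 6: conn=-11 S1=14 S2=10 S3=70 blocked=[1, 2, 3]
Op 7: conn=18 S1=14 S2=10 S3=70 blocked=[]
Op 8: conn=5 S1=14 S2=-3 S3=70 blocked=[2]
Op 9: conn=-14 S1=14 S2=-3 S3=51 blocked=[1, 2, 3]
Op 10: conn=-29 S1=14 S2=-3 S3=36 blocked=[1, 2, 3]
Op 11: conn=-37 S1=14 S2=-11 S3=36 blocked=[1, 2, 3]
Op 12: conn=-53 S1=14 S2=-11 S3=20 blocked=[1, 2, 3]
Op 13: conn=-62 S1=5 S2=-11 S3=20 blocked=[1, 2, 3]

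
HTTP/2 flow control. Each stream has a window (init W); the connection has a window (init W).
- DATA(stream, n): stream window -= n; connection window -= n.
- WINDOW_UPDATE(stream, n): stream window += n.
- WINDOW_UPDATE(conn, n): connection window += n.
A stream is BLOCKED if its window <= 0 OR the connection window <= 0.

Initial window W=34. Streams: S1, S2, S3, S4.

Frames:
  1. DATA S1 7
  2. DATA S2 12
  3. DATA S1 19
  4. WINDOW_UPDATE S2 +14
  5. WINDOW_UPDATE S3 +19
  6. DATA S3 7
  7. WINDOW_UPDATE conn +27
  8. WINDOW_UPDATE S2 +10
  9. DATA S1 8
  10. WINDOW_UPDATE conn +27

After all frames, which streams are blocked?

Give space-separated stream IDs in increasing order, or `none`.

Answer: S1

Derivation:
Op 1: conn=27 S1=27 S2=34 S3=34 S4=34 blocked=[]
Op 2: conn=15 S1=27 S2=22 S3=34 S4=34 blocked=[]
Op 3: conn=-4 S1=8 S2=22 S3=34 S4=34 blocked=[1, 2, 3, 4]
Op 4: conn=-4 S1=8 S2=36 S3=34 S4=34 blocked=[1, 2, 3, 4]
Op 5: conn=-4 S1=8 S2=36 S3=53 S4=34 blocked=[1, 2, 3, 4]
Op 6: conn=-11 S1=8 S2=36 S3=46 S4=34 blocked=[1, 2, 3, 4]
Op 7: conn=16 S1=8 S2=36 S3=46 S4=34 blocked=[]
Op 8: conn=16 S1=8 S2=46 S3=46 S4=34 blocked=[]
Op 9: conn=8 S1=0 S2=46 S3=46 S4=34 blocked=[1]
Op 10: conn=35 S1=0 S2=46 S3=46 S4=34 blocked=[1]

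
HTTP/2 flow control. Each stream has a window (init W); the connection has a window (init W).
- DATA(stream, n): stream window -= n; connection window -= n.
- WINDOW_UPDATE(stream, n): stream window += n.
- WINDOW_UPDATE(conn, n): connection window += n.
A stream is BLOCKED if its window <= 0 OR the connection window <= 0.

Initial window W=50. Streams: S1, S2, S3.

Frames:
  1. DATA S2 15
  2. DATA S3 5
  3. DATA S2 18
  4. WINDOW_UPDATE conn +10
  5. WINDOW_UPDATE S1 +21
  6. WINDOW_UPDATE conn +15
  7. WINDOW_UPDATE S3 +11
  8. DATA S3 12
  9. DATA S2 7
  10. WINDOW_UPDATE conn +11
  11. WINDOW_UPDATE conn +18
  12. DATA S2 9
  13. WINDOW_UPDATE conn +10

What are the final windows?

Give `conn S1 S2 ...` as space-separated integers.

Answer: 48 71 1 44

Derivation:
Op 1: conn=35 S1=50 S2=35 S3=50 blocked=[]
Op 2: conn=30 S1=50 S2=35 S3=45 blocked=[]
Op 3: conn=12 S1=50 S2=17 S3=45 blocked=[]
Op 4: conn=22 S1=50 S2=17 S3=45 blocked=[]
Op 5: conn=22 S1=71 S2=17 S3=45 blocked=[]
Op 6: conn=37 S1=71 S2=17 S3=45 blocked=[]
Op 7: conn=37 S1=71 S2=17 S3=56 blocked=[]
Op 8: conn=25 S1=71 S2=17 S3=44 blocked=[]
Op 9: conn=18 S1=71 S2=10 S3=44 blocked=[]
Op 10: conn=29 S1=71 S2=10 S3=44 blocked=[]
Op 11: conn=47 S1=71 S2=10 S3=44 blocked=[]
Op 12: conn=38 S1=71 S2=1 S3=44 blocked=[]
Op 13: conn=48 S1=71 S2=1 S3=44 blocked=[]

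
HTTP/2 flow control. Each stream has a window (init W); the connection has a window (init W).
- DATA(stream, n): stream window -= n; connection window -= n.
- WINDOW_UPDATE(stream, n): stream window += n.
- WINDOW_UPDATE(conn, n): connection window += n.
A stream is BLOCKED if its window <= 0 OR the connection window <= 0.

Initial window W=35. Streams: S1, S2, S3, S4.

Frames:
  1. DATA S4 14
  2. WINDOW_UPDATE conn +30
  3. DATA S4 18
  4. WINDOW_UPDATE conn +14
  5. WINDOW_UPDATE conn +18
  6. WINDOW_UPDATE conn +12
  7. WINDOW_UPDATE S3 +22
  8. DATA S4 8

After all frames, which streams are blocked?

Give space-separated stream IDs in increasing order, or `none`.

Op 1: conn=21 S1=35 S2=35 S3=35 S4=21 blocked=[]
Op 2: conn=51 S1=35 S2=35 S3=35 S4=21 blocked=[]
Op 3: conn=33 S1=35 S2=35 S3=35 S4=3 blocked=[]
Op 4: conn=47 S1=35 S2=35 S3=35 S4=3 blocked=[]
Op 5: conn=65 S1=35 S2=35 S3=35 S4=3 blocked=[]
Op 6: conn=77 S1=35 S2=35 S3=35 S4=3 blocked=[]
Op 7: conn=77 S1=35 S2=35 S3=57 S4=3 blocked=[]
Op 8: conn=69 S1=35 S2=35 S3=57 S4=-5 blocked=[4]

Answer: S4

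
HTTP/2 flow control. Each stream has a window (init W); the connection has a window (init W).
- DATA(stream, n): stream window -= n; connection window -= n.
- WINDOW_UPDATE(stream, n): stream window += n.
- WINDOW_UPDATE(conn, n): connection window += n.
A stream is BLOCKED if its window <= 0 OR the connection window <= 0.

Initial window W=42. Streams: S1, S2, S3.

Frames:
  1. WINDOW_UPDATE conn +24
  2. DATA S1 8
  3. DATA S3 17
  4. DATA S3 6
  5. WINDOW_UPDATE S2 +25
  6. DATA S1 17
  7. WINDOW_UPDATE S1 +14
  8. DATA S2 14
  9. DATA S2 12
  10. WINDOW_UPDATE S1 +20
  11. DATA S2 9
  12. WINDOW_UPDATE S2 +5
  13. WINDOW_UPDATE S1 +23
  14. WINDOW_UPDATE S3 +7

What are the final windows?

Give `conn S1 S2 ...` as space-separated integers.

Answer: -17 74 37 26

Derivation:
Op 1: conn=66 S1=42 S2=42 S3=42 blocked=[]
Op 2: conn=58 S1=34 S2=42 S3=42 blocked=[]
Op 3: conn=41 S1=34 S2=42 S3=25 blocked=[]
Op 4: conn=35 S1=34 S2=42 S3=19 blocked=[]
Op 5: conn=35 S1=34 S2=67 S3=19 blocked=[]
Op 6: conn=18 S1=17 S2=67 S3=19 blocked=[]
Op 7: conn=18 S1=31 S2=67 S3=19 blocked=[]
Op 8: conn=4 S1=31 S2=53 S3=19 blocked=[]
Op 9: conn=-8 S1=31 S2=41 S3=19 blocked=[1, 2, 3]
Op 10: conn=-8 S1=51 S2=41 S3=19 blocked=[1, 2, 3]
Op 11: conn=-17 S1=51 S2=32 S3=19 blocked=[1, 2, 3]
Op 12: conn=-17 S1=51 S2=37 S3=19 blocked=[1, 2, 3]
Op 13: conn=-17 S1=74 S2=37 S3=19 blocked=[1, 2, 3]
Op 14: conn=-17 S1=74 S2=37 S3=26 blocked=[1, 2, 3]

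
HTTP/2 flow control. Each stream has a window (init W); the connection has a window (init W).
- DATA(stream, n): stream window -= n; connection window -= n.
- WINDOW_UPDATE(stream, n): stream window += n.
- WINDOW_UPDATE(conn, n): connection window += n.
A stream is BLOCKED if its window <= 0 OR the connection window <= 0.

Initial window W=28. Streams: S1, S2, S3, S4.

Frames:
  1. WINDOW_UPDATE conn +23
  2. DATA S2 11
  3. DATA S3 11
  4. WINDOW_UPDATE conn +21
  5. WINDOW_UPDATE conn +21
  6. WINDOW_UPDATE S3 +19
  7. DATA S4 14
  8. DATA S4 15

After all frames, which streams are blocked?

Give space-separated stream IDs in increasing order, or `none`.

Op 1: conn=51 S1=28 S2=28 S3=28 S4=28 blocked=[]
Op 2: conn=40 S1=28 S2=17 S3=28 S4=28 blocked=[]
Op 3: conn=29 S1=28 S2=17 S3=17 S4=28 blocked=[]
Op 4: conn=50 S1=28 S2=17 S3=17 S4=28 blocked=[]
Op 5: conn=71 S1=28 S2=17 S3=17 S4=28 blocked=[]
Op 6: conn=71 S1=28 S2=17 S3=36 S4=28 blocked=[]
Op 7: conn=57 S1=28 S2=17 S3=36 S4=14 blocked=[]
Op 8: conn=42 S1=28 S2=17 S3=36 S4=-1 blocked=[4]

Answer: S4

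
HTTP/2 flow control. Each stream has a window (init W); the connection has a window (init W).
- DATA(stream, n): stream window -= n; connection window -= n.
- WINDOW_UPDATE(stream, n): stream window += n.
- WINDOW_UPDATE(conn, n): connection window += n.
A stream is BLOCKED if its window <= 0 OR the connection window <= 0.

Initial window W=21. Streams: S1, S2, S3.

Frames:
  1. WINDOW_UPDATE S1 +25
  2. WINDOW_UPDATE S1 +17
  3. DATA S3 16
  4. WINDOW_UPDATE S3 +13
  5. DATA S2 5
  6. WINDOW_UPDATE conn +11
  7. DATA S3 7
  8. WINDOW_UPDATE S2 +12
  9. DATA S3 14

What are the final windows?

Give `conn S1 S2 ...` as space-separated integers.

Op 1: conn=21 S1=46 S2=21 S3=21 blocked=[]
Op 2: conn=21 S1=63 S2=21 S3=21 blocked=[]
Op 3: conn=5 S1=63 S2=21 S3=5 blocked=[]
Op 4: conn=5 S1=63 S2=21 S3=18 blocked=[]
Op 5: conn=0 S1=63 S2=16 S3=18 blocked=[1, 2, 3]
Op 6: conn=11 S1=63 S2=16 S3=18 blocked=[]
Op 7: conn=4 S1=63 S2=16 S3=11 blocked=[]
Op 8: conn=4 S1=63 S2=28 S3=11 blocked=[]
Op 9: conn=-10 S1=63 S2=28 S3=-3 blocked=[1, 2, 3]

Answer: -10 63 28 -3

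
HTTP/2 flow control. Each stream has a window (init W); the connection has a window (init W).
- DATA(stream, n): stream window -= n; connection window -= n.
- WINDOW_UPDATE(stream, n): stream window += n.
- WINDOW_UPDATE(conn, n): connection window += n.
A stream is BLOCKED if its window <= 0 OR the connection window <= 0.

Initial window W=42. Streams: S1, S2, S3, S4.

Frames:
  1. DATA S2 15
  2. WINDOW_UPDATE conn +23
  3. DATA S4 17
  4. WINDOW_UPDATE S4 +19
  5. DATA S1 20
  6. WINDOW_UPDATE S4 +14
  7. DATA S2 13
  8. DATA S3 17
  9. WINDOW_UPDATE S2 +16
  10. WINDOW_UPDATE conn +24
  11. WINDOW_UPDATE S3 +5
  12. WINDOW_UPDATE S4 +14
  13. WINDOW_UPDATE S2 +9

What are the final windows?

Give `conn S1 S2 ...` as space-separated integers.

Op 1: conn=27 S1=42 S2=27 S3=42 S4=42 blocked=[]
Op 2: conn=50 S1=42 S2=27 S3=42 S4=42 blocked=[]
Op 3: conn=33 S1=42 S2=27 S3=42 S4=25 blocked=[]
Op 4: conn=33 S1=42 S2=27 S3=42 S4=44 blocked=[]
Op 5: conn=13 S1=22 S2=27 S3=42 S4=44 blocked=[]
Op 6: conn=13 S1=22 S2=27 S3=42 S4=58 blocked=[]
Op 7: conn=0 S1=22 S2=14 S3=42 S4=58 blocked=[1, 2, 3, 4]
Op 8: conn=-17 S1=22 S2=14 S3=25 S4=58 blocked=[1, 2, 3, 4]
Op 9: conn=-17 S1=22 S2=30 S3=25 S4=58 blocked=[1, 2, 3, 4]
Op 10: conn=7 S1=22 S2=30 S3=25 S4=58 blocked=[]
Op 11: conn=7 S1=22 S2=30 S3=30 S4=58 blocked=[]
Op 12: conn=7 S1=22 S2=30 S3=30 S4=72 blocked=[]
Op 13: conn=7 S1=22 S2=39 S3=30 S4=72 blocked=[]

Answer: 7 22 39 30 72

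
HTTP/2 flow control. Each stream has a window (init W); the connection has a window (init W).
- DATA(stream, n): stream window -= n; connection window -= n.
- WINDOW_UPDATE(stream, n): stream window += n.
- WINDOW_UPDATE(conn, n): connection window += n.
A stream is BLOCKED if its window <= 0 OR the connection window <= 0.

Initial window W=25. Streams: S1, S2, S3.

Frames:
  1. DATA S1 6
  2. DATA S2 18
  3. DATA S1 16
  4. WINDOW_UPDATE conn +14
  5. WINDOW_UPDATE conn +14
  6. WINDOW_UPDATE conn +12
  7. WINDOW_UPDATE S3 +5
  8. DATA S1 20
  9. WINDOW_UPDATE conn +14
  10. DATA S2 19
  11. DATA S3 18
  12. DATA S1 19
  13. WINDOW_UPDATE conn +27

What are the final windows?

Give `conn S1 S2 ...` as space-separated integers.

Op 1: conn=19 S1=19 S2=25 S3=25 blocked=[]
Op 2: conn=1 S1=19 S2=7 S3=25 blocked=[]
Op 3: conn=-15 S1=3 S2=7 S3=25 blocked=[1, 2, 3]
Op 4: conn=-1 S1=3 S2=7 S3=25 blocked=[1, 2, 3]
Op 5: conn=13 S1=3 S2=7 S3=25 blocked=[]
Op 6: conn=25 S1=3 S2=7 S3=25 blocked=[]
Op 7: conn=25 S1=3 S2=7 S3=30 blocked=[]
Op 8: conn=5 S1=-17 S2=7 S3=30 blocked=[1]
Op 9: conn=19 S1=-17 S2=7 S3=30 blocked=[1]
Op 10: conn=0 S1=-17 S2=-12 S3=30 blocked=[1, 2, 3]
Op 11: conn=-18 S1=-17 S2=-12 S3=12 blocked=[1, 2, 3]
Op 12: conn=-37 S1=-36 S2=-12 S3=12 blocked=[1, 2, 3]
Op 13: conn=-10 S1=-36 S2=-12 S3=12 blocked=[1, 2, 3]

Answer: -10 -36 -12 12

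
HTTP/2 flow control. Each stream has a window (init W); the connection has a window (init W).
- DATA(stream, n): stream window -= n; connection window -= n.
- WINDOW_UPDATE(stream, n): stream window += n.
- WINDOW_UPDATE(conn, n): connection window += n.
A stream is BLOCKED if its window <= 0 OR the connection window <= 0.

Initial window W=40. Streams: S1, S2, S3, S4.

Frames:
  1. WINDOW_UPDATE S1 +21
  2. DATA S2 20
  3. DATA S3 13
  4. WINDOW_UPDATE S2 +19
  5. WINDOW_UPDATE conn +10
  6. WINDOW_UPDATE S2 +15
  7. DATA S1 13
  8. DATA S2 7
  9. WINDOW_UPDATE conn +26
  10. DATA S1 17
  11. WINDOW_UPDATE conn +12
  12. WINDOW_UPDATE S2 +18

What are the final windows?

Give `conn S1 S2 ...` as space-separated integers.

Op 1: conn=40 S1=61 S2=40 S3=40 S4=40 blocked=[]
Op 2: conn=20 S1=61 S2=20 S3=40 S4=40 blocked=[]
Op 3: conn=7 S1=61 S2=20 S3=27 S4=40 blocked=[]
Op 4: conn=7 S1=61 S2=39 S3=27 S4=40 blocked=[]
Op 5: conn=17 S1=61 S2=39 S3=27 S4=40 blocked=[]
Op 6: conn=17 S1=61 S2=54 S3=27 S4=40 blocked=[]
Op 7: conn=4 S1=48 S2=54 S3=27 S4=40 blocked=[]
Op 8: conn=-3 S1=48 S2=47 S3=27 S4=40 blocked=[1, 2, 3, 4]
Op 9: conn=23 S1=48 S2=47 S3=27 S4=40 blocked=[]
Op 10: conn=6 S1=31 S2=47 S3=27 S4=40 blocked=[]
Op 11: conn=18 S1=31 S2=47 S3=27 S4=40 blocked=[]
Op 12: conn=18 S1=31 S2=65 S3=27 S4=40 blocked=[]

Answer: 18 31 65 27 40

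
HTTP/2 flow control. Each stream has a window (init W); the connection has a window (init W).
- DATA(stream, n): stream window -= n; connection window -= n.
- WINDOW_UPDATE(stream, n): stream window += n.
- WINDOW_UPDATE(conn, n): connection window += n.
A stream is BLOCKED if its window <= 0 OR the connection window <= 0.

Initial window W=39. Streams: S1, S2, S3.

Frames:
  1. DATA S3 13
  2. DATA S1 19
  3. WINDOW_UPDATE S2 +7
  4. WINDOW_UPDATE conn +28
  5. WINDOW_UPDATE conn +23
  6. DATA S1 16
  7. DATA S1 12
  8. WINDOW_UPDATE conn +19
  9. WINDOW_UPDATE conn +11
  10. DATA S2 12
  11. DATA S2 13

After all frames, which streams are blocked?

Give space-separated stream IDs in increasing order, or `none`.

Op 1: conn=26 S1=39 S2=39 S3=26 blocked=[]
Op 2: conn=7 S1=20 S2=39 S3=26 blocked=[]
Op 3: conn=7 S1=20 S2=46 S3=26 blocked=[]
Op 4: conn=35 S1=20 S2=46 S3=26 blocked=[]
Op 5: conn=58 S1=20 S2=46 S3=26 blocked=[]
Op 6: conn=42 S1=4 S2=46 S3=26 blocked=[]
Op 7: conn=30 S1=-8 S2=46 S3=26 blocked=[1]
Op 8: conn=49 S1=-8 S2=46 S3=26 blocked=[1]
Op 9: conn=60 S1=-8 S2=46 S3=26 blocked=[1]
Op 10: conn=48 S1=-8 S2=34 S3=26 blocked=[1]
Op 11: conn=35 S1=-8 S2=21 S3=26 blocked=[1]

Answer: S1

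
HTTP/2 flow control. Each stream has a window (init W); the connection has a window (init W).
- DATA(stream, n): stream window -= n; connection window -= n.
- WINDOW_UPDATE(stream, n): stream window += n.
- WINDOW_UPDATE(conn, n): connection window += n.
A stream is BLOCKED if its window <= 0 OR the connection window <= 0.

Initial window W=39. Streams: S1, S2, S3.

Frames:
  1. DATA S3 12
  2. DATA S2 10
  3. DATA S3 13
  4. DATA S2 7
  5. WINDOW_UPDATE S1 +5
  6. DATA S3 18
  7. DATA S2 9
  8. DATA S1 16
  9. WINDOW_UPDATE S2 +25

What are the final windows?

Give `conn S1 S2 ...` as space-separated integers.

Op 1: conn=27 S1=39 S2=39 S3=27 blocked=[]
Op 2: conn=17 S1=39 S2=29 S3=27 blocked=[]
Op 3: conn=4 S1=39 S2=29 S3=14 blocked=[]
Op 4: conn=-3 S1=39 S2=22 S3=14 blocked=[1, 2, 3]
Op 5: conn=-3 S1=44 S2=22 S3=14 blocked=[1, 2, 3]
Op 6: conn=-21 S1=44 S2=22 S3=-4 blocked=[1, 2, 3]
Op 7: conn=-30 S1=44 S2=13 S3=-4 blocked=[1, 2, 3]
Op 8: conn=-46 S1=28 S2=13 S3=-4 blocked=[1, 2, 3]
Op 9: conn=-46 S1=28 S2=38 S3=-4 blocked=[1, 2, 3]

Answer: -46 28 38 -4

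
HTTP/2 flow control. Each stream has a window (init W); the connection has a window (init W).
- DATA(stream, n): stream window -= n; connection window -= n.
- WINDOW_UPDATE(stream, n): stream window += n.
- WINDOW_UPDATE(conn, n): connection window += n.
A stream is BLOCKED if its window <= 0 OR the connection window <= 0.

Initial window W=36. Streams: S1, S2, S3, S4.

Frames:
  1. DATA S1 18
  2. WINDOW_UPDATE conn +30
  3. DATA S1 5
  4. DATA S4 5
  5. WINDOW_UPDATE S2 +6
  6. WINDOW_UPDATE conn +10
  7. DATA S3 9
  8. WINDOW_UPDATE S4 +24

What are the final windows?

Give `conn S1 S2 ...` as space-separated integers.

Answer: 39 13 42 27 55

Derivation:
Op 1: conn=18 S1=18 S2=36 S3=36 S4=36 blocked=[]
Op 2: conn=48 S1=18 S2=36 S3=36 S4=36 blocked=[]
Op 3: conn=43 S1=13 S2=36 S3=36 S4=36 blocked=[]
Op 4: conn=38 S1=13 S2=36 S3=36 S4=31 blocked=[]
Op 5: conn=38 S1=13 S2=42 S3=36 S4=31 blocked=[]
Op 6: conn=48 S1=13 S2=42 S3=36 S4=31 blocked=[]
Op 7: conn=39 S1=13 S2=42 S3=27 S4=31 blocked=[]
Op 8: conn=39 S1=13 S2=42 S3=27 S4=55 blocked=[]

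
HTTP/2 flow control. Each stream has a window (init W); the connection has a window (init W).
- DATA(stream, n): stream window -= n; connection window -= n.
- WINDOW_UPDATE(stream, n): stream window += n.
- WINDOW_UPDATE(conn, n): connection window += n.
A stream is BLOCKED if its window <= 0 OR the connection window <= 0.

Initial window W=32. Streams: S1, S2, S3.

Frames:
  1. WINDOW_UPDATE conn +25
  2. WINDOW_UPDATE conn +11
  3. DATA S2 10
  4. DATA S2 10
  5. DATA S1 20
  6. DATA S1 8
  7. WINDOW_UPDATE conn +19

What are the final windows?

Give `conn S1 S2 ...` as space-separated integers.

Op 1: conn=57 S1=32 S2=32 S3=32 blocked=[]
Op 2: conn=68 S1=32 S2=32 S3=32 blocked=[]
Op 3: conn=58 S1=32 S2=22 S3=32 blocked=[]
Op 4: conn=48 S1=32 S2=12 S3=32 blocked=[]
Op 5: conn=28 S1=12 S2=12 S3=32 blocked=[]
Op 6: conn=20 S1=4 S2=12 S3=32 blocked=[]
Op 7: conn=39 S1=4 S2=12 S3=32 blocked=[]

Answer: 39 4 12 32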